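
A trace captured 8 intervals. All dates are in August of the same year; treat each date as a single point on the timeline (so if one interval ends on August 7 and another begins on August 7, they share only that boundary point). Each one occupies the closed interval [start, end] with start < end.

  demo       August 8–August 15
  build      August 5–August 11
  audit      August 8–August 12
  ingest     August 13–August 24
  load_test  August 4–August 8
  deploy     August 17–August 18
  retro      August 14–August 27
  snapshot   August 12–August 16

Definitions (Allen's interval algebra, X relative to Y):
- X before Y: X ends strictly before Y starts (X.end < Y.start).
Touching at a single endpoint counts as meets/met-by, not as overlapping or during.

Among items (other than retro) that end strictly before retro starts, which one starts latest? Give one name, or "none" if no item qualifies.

Target retro = [August 14, August 27].
audit [August 8, August 12] → before → candidate.
build [August 5, August 11] → before → candidate.
demo [August 8, August 15] → overlaps → excluded.
deploy [August 17, August 18] → during → excluded.
ingest [August 13, August 24] → overlaps → excluded.
load_test [August 4, August 8] → before → candidate.
snapshot [August 12, August 16] → overlaps → excluded.
Among candidates, latest start is August 8 → audit.

audit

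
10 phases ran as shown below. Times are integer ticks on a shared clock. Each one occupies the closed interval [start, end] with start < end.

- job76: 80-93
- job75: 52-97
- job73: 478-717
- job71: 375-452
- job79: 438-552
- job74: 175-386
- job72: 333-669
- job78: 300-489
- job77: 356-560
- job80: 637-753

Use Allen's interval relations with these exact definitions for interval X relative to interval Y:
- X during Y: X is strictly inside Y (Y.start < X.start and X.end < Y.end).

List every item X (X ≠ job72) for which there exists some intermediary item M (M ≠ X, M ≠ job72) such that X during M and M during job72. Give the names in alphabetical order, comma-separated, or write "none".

job71, job79

Target job72 = [333, 669].
Intermediaries M with M during job72: job71, job77, job79.
Via job71 — items with X during job71: none.
Via job77 — items with X during job77: job71, job79.
Via job79 — items with X during job79: none.
Union: job71, job79.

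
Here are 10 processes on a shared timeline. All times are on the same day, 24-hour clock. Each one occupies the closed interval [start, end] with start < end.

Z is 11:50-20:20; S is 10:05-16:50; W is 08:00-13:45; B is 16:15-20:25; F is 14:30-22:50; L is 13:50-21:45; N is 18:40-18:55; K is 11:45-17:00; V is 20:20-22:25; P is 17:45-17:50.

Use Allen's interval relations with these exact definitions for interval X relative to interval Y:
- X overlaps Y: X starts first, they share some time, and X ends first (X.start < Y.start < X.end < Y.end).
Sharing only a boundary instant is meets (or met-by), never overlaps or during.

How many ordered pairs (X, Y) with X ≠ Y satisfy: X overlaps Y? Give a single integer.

Checking all 90 ordered pairs for relation 'overlaps'; matching pairs in alphabetical order:
(B, V): B overlaps V ✓
(K, B): K overlaps B ✓
(K, F): K overlaps F ✓
(K, L): K overlaps L ✓
(K, Z): K overlaps Z ✓
(L, F): L overlaps F ✓
(L, V): L overlaps V ✓
(S, B): S overlaps B ✓
(S, F): S overlaps F ✓
(S, K): S overlaps K ✓
(S, L): S overlaps L ✓
(S, Z): S overlaps Z ✓
(W, K): W overlaps K ✓
(W, S): W overlaps S ✓
(W, Z): W overlaps Z ✓
(Z, B): Z overlaps B ✓
(Z, F): Z overlaps F ✓
(Z, L): Z overlaps L ✓
Count: 18.

18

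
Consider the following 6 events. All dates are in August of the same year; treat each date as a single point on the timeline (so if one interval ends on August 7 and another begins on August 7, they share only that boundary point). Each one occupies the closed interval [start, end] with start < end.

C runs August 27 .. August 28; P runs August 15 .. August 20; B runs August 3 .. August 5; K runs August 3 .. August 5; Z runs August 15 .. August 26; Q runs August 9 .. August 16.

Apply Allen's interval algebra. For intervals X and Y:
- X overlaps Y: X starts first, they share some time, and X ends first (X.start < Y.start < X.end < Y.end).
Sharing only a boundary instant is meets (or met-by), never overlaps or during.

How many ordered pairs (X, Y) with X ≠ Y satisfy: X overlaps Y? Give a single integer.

2

Checking all 30 ordered pairs for relation 'overlaps'; matching pairs in alphabetical order:
(Q, P): Q overlaps P ✓
(Q, Z): Q overlaps Z ✓
Count: 2.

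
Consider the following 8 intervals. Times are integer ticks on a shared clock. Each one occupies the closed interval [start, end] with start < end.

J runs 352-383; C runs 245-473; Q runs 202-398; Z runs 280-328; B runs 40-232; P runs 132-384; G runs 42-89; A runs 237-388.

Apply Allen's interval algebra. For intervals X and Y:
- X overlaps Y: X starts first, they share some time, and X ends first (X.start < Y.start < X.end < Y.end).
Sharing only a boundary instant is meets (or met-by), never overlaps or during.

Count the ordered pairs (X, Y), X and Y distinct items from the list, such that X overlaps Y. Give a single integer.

Checking all 56 ordered pairs for relation 'overlaps'; matching pairs in alphabetical order:
(A, C): A overlaps C ✓
(B, P): B overlaps P ✓
(B, Q): B overlaps Q ✓
(P, A): P overlaps A ✓
(P, C): P overlaps C ✓
(P, Q): P overlaps Q ✓
(Q, C): Q overlaps C ✓
Count: 7.

7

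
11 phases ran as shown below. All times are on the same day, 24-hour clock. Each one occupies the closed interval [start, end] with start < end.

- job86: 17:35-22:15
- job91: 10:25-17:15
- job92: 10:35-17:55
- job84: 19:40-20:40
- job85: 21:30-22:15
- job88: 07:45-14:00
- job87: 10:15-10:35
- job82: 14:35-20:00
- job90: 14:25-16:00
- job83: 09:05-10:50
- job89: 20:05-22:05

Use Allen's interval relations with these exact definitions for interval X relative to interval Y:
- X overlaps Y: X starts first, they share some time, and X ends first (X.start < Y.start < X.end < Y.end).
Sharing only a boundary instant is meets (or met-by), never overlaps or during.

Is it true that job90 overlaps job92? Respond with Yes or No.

No

job90 = [14:25, 16:00], job92 = [10:35, 17:55].
Actual relation of job90 to job92: during.
Asked whether 'overlaps' holds → No.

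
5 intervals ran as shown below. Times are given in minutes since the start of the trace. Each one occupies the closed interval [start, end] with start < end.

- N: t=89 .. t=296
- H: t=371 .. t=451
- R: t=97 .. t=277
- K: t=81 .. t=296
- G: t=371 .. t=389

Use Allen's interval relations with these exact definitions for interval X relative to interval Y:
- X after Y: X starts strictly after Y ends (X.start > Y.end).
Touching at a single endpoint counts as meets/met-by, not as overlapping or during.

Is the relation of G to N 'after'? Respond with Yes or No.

G = [t=371, t=389], N = [t=89, t=296].
Actual relation of G to N: after.
Asked whether 'after' holds → Yes.

Yes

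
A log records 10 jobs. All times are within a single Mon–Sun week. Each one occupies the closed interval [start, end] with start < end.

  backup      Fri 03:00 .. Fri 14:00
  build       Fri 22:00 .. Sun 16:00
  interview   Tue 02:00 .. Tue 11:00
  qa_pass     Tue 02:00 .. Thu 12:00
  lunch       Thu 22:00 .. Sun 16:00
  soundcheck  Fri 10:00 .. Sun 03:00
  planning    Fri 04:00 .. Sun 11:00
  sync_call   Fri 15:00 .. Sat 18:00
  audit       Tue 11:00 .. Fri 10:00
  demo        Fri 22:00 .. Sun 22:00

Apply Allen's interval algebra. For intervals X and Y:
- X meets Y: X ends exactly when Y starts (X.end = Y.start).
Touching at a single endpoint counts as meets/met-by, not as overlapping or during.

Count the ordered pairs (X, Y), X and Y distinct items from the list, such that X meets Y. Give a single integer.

Checking all 90 ordered pairs for relation 'meets'; matching pairs in alphabetical order:
(audit, soundcheck): audit meets soundcheck ✓
(interview, audit): interview meets audit ✓
Count: 2.

2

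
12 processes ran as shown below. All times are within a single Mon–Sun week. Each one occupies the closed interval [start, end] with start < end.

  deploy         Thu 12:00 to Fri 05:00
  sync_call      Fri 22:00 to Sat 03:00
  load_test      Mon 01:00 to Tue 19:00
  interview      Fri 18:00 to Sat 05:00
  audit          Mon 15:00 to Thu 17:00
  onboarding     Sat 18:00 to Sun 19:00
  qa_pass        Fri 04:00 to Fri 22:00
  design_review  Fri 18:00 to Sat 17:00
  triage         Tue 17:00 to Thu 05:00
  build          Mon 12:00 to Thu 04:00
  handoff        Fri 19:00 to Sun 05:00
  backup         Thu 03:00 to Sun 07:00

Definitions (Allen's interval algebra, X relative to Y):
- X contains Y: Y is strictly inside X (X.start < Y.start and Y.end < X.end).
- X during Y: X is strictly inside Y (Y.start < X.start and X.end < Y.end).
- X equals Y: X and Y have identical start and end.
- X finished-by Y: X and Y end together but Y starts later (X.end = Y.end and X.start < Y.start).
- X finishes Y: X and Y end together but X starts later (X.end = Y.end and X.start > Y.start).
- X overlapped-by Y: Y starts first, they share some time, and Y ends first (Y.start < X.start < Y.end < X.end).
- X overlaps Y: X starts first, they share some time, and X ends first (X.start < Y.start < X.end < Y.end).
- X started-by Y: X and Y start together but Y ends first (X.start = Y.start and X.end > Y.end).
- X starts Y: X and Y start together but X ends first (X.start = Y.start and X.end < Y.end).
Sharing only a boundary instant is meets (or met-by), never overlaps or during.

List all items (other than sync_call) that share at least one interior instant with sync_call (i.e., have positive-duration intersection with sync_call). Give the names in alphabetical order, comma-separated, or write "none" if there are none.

backup, design_review, handoff, interview

Target sync_call = [Fri 22:00, Sat 03:00].
audit [Mon 15:00, Thu 17:00] → before → no.
backup [Thu 03:00, Sun 07:00] → contains → yes.
build [Mon 12:00, Thu 04:00] → before → no.
deploy [Thu 12:00, Fri 05:00] → before → no.
design_review [Fri 18:00, Sat 17:00] → contains → yes.
handoff [Fri 19:00, Sun 05:00] → contains → yes.
interview [Fri 18:00, Sat 05:00] → contains → yes.
load_test [Mon 01:00, Tue 19:00] → before → no.
onboarding [Sat 18:00, Sun 19:00] → after → no.
qa_pass [Fri 04:00, Fri 22:00] → meets → no.
triage [Tue 17:00, Thu 05:00] → before → no.
Result: backup, design_review, handoff, interview.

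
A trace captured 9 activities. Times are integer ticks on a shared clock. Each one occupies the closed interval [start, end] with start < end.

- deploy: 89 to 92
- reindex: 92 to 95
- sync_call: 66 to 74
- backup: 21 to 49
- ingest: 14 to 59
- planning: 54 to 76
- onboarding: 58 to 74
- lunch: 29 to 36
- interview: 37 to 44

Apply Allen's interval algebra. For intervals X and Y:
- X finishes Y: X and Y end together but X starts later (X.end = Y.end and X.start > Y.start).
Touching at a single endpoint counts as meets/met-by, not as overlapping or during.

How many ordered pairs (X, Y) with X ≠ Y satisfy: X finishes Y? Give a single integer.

Checking all 72 ordered pairs for relation 'finishes'; matching pairs in alphabetical order:
(sync_call, onboarding): sync_call finishes onboarding ✓
Count: 1.

1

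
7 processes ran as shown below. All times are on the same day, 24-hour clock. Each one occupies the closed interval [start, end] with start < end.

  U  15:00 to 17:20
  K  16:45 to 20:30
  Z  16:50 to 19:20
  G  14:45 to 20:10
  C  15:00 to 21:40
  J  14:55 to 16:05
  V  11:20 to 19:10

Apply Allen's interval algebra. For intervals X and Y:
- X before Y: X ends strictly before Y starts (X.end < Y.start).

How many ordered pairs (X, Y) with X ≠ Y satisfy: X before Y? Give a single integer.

2

Checking all 42 ordered pairs for relation 'before'; matching pairs in alphabetical order:
(J, K): J before K ✓
(J, Z): J before Z ✓
Count: 2.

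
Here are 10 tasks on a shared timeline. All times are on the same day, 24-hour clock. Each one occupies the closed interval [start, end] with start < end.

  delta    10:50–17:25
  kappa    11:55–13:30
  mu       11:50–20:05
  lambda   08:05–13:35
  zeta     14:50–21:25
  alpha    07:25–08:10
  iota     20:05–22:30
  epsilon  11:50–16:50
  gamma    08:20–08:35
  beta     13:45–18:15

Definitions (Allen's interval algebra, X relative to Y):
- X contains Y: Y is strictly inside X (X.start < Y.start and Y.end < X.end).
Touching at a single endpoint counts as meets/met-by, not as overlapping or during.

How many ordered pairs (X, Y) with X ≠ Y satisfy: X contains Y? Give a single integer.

7

Checking all 90 ordered pairs for relation 'contains'; matching pairs in alphabetical order:
(delta, epsilon): delta contains epsilon ✓
(delta, kappa): delta contains kappa ✓
(epsilon, kappa): epsilon contains kappa ✓
(lambda, gamma): lambda contains gamma ✓
(lambda, kappa): lambda contains kappa ✓
(mu, beta): mu contains beta ✓
(mu, kappa): mu contains kappa ✓
Count: 7.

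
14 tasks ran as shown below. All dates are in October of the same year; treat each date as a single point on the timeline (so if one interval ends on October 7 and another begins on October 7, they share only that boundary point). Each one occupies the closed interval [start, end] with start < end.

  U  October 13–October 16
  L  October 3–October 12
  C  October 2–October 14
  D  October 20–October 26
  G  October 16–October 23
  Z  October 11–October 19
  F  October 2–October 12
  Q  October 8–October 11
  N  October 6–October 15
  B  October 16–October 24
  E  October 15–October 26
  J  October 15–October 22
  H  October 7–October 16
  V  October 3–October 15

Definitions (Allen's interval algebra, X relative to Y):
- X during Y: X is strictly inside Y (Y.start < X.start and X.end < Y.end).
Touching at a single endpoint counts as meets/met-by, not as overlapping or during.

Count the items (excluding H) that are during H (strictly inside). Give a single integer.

1

Target H = [October 7, October 16].
B [October 16, October 24] → met-by → no.
C [October 2, October 14] → overlaps → no.
D [October 20, October 26] → after → no.
E [October 15, October 26] → overlapped-by → no.
F [October 2, October 12] → overlaps → no.
G [October 16, October 23] → met-by → no.
J [October 15, October 22] → overlapped-by → no.
L [October 3, October 12] → overlaps → no.
N [October 6, October 15] → overlaps → no.
Q [October 8, October 11] → during → counts.
U [October 13, October 16] → finishes → no.
V [October 3, October 15] → overlaps → no.
Z [October 11, October 19] → overlapped-by → no.
Total: 1.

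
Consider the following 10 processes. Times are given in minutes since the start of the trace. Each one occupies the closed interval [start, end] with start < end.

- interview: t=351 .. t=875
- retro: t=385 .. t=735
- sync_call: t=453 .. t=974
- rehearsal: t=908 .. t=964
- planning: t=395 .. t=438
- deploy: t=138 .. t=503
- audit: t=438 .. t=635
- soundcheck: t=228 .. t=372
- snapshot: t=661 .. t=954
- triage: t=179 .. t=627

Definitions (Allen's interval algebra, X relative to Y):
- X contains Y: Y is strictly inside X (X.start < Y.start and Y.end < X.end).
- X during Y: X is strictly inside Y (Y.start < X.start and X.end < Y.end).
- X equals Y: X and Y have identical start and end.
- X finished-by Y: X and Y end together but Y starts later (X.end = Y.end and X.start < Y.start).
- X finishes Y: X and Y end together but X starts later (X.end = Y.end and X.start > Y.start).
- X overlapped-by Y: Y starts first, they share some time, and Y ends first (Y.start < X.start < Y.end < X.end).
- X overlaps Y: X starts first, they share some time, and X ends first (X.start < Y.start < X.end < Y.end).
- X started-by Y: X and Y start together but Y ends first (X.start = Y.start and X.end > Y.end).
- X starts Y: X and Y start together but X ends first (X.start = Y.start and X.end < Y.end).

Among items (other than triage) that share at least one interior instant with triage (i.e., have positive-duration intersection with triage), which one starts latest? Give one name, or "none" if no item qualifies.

Target triage = [t=179, t=627].
audit [t=438, t=635] → overlapped-by → candidate.
deploy [t=138, t=503] → overlaps → candidate.
interview [t=351, t=875] → overlapped-by → candidate.
planning [t=395, t=438] → during → candidate.
rehearsal [t=908, t=964] → after → excluded.
retro [t=385, t=735] → overlapped-by → candidate.
snapshot [t=661, t=954] → after → excluded.
soundcheck [t=228, t=372] → during → candidate.
sync_call [t=453, t=974] → overlapped-by → candidate.
Among candidates, latest start is t=453 → sync_call.

sync_call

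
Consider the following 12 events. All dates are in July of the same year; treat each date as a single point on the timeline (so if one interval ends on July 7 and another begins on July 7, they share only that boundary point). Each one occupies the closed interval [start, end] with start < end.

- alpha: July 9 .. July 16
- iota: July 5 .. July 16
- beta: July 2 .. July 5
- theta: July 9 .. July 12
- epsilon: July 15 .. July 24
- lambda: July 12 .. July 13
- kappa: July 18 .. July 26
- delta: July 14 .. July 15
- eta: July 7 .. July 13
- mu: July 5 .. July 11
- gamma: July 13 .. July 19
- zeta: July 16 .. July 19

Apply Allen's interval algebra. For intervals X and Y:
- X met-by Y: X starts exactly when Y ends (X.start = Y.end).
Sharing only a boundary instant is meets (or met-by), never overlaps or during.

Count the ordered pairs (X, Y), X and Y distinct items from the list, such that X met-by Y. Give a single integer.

8

Checking all 132 ordered pairs for relation 'met-by'; matching pairs in alphabetical order:
(epsilon, delta): epsilon met-by delta ✓
(gamma, eta): gamma met-by eta ✓
(gamma, lambda): gamma met-by lambda ✓
(iota, beta): iota met-by beta ✓
(lambda, theta): lambda met-by theta ✓
(mu, beta): mu met-by beta ✓
(zeta, alpha): zeta met-by alpha ✓
(zeta, iota): zeta met-by iota ✓
Count: 8.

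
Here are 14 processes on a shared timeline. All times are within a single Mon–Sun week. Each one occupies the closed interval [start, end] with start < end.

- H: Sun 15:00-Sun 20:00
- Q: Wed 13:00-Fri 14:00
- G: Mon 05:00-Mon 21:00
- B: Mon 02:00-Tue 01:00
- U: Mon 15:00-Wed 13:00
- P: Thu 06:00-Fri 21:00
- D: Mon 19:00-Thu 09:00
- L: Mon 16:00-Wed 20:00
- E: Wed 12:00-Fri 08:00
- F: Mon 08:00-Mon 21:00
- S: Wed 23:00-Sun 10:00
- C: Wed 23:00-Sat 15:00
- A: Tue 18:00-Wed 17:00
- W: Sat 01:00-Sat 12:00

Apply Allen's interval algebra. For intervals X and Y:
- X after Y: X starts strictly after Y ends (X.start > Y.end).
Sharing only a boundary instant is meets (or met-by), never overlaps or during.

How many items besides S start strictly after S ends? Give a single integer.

1

Target S = [Wed 23:00, Sun 10:00].
A [Tue 18:00, Wed 17:00] → before → no.
B [Mon 02:00, Tue 01:00] → before → no.
C [Wed 23:00, Sat 15:00] → starts → no.
D [Mon 19:00, Thu 09:00] → overlaps → no.
E [Wed 12:00, Fri 08:00] → overlaps → no.
F [Mon 08:00, Mon 21:00] → before → no.
G [Mon 05:00, Mon 21:00] → before → no.
H [Sun 15:00, Sun 20:00] → after → counts.
L [Mon 16:00, Wed 20:00] → before → no.
P [Thu 06:00, Fri 21:00] → during → no.
Q [Wed 13:00, Fri 14:00] → overlaps → no.
U [Mon 15:00, Wed 13:00] → before → no.
W [Sat 01:00, Sat 12:00] → during → no.
Total: 1.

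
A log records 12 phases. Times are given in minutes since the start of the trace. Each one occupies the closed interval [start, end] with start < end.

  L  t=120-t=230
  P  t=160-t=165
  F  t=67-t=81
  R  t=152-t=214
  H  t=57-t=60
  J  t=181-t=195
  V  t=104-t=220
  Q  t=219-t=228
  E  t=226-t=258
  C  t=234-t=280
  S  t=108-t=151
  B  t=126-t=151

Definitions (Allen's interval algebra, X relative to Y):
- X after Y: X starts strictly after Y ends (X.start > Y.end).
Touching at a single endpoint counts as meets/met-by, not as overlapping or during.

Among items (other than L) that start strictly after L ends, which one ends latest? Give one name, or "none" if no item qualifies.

C

Target L = [t=120, t=230].
B [t=126, t=151] → during → excluded.
C [t=234, t=280] → after → candidate.
E [t=226, t=258] → overlapped-by → excluded.
F [t=67, t=81] → before → excluded.
H [t=57, t=60] → before → excluded.
J [t=181, t=195] → during → excluded.
P [t=160, t=165] → during → excluded.
Q [t=219, t=228] → during → excluded.
R [t=152, t=214] → during → excluded.
S [t=108, t=151] → overlaps → excluded.
V [t=104, t=220] → overlaps → excluded.
Among candidates, latest end is t=280 → C.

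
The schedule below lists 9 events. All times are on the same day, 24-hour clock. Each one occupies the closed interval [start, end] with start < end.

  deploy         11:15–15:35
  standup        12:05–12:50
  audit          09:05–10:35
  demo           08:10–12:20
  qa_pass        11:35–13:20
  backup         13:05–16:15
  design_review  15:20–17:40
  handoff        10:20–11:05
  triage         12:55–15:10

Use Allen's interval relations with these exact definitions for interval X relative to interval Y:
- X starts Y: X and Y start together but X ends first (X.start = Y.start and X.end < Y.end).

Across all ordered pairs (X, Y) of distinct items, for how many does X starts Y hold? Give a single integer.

Checking all 72 ordered pairs for relation 'starts'; matching pairs in alphabetical order:
No pair satisfies it.
Count: 0.

0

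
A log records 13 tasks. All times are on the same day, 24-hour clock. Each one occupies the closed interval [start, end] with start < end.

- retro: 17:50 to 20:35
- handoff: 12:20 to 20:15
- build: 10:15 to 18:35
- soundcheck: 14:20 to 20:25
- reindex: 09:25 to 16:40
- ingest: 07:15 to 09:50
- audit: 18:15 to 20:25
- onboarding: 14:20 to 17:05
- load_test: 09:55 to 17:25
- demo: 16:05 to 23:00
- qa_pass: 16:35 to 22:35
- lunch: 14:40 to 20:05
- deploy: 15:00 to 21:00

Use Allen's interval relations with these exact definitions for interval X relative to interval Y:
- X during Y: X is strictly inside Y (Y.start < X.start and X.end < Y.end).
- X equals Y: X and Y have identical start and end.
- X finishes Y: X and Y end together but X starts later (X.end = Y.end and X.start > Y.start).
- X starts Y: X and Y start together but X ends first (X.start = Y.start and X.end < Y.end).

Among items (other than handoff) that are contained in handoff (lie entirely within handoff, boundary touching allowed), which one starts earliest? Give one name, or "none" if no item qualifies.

onboarding

Target handoff = [12:20, 20:15].
audit [18:15, 20:25] → overlapped-by → excluded.
build [10:15, 18:35] → overlaps → excluded.
demo [16:05, 23:00] → overlapped-by → excluded.
deploy [15:00, 21:00] → overlapped-by → excluded.
ingest [07:15, 09:50] → before → excluded.
load_test [09:55, 17:25] → overlaps → excluded.
lunch [14:40, 20:05] → during → candidate.
onboarding [14:20, 17:05] → during → candidate.
qa_pass [16:35, 22:35] → overlapped-by → excluded.
reindex [09:25, 16:40] → overlaps → excluded.
retro [17:50, 20:35] → overlapped-by → excluded.
soundcheck [14:20, 20:25] → overlapped-by → excluded.
Among candidates, earliest start is 14:20 → onboarding.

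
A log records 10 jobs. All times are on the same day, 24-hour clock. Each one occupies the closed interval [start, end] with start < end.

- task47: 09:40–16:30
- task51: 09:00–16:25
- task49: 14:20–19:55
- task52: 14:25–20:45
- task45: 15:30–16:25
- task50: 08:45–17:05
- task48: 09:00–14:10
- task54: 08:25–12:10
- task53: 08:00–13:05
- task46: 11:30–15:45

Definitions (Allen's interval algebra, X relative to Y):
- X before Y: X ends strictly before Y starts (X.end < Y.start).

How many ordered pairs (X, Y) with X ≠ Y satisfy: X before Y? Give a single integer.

Checking all 90 ordered pairs for relation 'before'; matching pairs in alphabetical order:
(task48, task45): task48 before task45 ✓
(task48, task49): task48 before task49 ✓
(task48, task52): task48 before task52 ✓
(task53, task45): task53 before task45 ✓
(task53, task49): task53 before task49 ✓
(task53, task52): task53 before task52 ✓
(task54, task45): task54 before task45 ✓
(task54, task49): task54 before task49 ✓
(task54, task52): task54 before task52 ✓
Count: 9.

9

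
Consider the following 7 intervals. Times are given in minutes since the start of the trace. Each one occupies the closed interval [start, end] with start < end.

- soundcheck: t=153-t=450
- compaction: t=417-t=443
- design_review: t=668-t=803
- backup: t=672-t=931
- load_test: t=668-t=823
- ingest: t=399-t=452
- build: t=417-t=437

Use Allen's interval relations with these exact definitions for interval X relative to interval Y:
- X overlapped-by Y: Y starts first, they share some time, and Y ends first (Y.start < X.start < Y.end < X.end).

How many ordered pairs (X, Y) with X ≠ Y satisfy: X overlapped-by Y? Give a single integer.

Checking all 42 ordered pairs for relation 'overlapped-by'; matching pairs in alphabetical order:
(backup, design_review): backup overlapped-by design_review ✓
(backup, load_test): backup overlapped-by load_test ✓
(ingest, soundcheck): ingest overlapped-by soundcheck ✓
Count: 3.

3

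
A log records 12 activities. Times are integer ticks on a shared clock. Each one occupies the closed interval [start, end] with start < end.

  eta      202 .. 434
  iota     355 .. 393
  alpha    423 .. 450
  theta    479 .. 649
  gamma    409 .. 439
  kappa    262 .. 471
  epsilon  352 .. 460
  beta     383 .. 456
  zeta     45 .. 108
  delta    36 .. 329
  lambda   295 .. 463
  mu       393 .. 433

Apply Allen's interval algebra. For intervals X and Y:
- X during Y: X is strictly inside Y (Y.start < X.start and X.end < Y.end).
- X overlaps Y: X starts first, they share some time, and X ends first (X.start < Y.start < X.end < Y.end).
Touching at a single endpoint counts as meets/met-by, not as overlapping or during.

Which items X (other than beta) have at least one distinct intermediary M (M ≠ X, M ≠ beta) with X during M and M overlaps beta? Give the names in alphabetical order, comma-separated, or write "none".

Target beta = [383, 456].
Intermediaries M with M overlaps beta: eta, iota.
Via eta — items with X during eta: iota, mu.
Via iota — items with X during iota: none.
Union: iota, mu.

iota, mu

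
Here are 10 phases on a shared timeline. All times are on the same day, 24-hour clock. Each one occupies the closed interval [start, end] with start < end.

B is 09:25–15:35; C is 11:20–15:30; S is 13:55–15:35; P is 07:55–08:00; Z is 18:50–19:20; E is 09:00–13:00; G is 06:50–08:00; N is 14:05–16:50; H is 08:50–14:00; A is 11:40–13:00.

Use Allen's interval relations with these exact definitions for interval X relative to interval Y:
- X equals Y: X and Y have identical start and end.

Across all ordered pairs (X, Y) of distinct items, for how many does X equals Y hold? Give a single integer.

Checking all 90 ordered pairs for relation 'equals'; matching pairs in alphabetical order:
No pair satisfies it.
Count: 0.

0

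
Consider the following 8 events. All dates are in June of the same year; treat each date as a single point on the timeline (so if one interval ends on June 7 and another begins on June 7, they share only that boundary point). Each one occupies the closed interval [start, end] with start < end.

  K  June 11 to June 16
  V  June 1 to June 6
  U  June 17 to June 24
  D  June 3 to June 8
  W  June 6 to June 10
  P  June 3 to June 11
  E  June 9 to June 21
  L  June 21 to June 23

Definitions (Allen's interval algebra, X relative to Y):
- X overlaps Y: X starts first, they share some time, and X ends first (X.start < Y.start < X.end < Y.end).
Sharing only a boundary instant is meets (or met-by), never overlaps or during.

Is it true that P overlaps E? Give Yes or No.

P = [June 3, June 11], E = [June 9, June 21].
Actual relation of P to E: overlaps.
Asked whether 'overlaps' holds → Yes.

Yes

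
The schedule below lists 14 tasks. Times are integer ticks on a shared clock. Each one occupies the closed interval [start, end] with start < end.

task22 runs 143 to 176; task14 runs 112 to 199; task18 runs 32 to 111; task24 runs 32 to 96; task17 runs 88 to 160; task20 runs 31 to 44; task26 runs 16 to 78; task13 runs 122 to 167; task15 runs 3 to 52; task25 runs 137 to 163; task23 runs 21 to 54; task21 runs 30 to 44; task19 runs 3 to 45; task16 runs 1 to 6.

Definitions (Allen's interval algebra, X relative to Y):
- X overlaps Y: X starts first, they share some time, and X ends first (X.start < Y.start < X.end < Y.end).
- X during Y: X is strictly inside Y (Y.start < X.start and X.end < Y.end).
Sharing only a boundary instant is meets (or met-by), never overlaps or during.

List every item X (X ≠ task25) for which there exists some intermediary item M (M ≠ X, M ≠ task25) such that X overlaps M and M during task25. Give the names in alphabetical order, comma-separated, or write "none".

none

Target task25 = [137, 163].
Intermediaries M with M during task25: none.
Union: none.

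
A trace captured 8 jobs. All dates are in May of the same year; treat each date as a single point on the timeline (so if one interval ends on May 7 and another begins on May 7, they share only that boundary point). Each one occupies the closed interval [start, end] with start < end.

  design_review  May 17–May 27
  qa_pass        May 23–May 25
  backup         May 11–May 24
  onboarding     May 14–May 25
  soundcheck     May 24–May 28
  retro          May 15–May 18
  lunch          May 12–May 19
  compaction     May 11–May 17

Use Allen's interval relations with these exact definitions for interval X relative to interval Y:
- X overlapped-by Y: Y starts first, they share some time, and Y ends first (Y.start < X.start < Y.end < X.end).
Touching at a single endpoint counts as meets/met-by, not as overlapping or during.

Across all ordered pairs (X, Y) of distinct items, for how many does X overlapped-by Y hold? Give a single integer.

Checking all 56 ordered pairs for relation 'overlapped-by'; matching pairs in alphabetical order:
(design_review, backup): design_review overlapped-by backup ✓
(design_review, lunch): design_review overlapped-by lunch ✓
(design_review, onboarding): design_review overlapped-by onboarding ✓
(design_review, retro): design_review overlapped-by retro ✓
(lunch, compaction): lunch overlapped-by compaction ✓
(onboarding, backup): onboarding overlapped-by backup ✓
(onboarding, compaction): onboarding overlapped-by compaction ✓
(onboarding, lunch): onboarding overlapped-by lunch ✓
(qa_pass, backup): qa_pass overlapped-by backup ✓
(retro, compaction): retro overlapped-by compaction ✓
(soundcheck, design_review): soundcheck overlapped-by design_review ✓
(soundcheck, onboarding): soundcheck overlapped-by onboarding ✓
(soundcheck, qa_pass): soundcheck overlapped-by qa_pass ✓
Count: 13.

13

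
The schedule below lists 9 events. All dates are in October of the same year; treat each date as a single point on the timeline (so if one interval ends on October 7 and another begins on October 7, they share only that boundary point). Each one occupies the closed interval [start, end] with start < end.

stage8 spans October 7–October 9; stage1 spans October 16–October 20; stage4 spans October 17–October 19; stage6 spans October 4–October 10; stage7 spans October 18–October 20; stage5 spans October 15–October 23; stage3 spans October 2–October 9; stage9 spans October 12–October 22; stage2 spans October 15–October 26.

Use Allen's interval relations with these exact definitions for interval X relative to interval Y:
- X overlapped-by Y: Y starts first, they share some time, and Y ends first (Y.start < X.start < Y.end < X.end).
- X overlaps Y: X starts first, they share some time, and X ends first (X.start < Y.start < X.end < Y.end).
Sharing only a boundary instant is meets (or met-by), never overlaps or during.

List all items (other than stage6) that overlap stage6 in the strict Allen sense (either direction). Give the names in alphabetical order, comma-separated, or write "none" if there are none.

Target stage6 = [October 4, October 10].
stage1 [October 16, October 20] → after → no.
stage2 [October 15, October 26] → after → no.
stage3 [October 2, October 9] → overlaps → yes.
stage4 [October 17, October 19] → after → no.
stage5 [October 15, October 23] → after → no.
stage7 [October 18, October 20] → after → no.
stage8 [October 7, October 9] → during → no.
stage9 [October 12, October 22] → after → no.
Result: stage3.

stage3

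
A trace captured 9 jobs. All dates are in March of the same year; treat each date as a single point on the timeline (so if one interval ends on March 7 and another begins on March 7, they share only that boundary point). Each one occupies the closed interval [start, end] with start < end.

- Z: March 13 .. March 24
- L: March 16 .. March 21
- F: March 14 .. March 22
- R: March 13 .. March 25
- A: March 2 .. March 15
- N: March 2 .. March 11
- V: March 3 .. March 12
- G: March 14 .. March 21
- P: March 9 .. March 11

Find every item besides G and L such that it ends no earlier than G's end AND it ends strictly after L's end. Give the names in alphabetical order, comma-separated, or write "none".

Conditions: its end is no earlier than G's end (X.end >= March 21) AND its end is strictly after L's end (X.end > March 21).
A: end March 15 >= March 21? ✗; end March 15 > March 21? ✗ → no.
F: end March 22 >= March 21? ✓; end March 22 > March 21? ✓ → yes.
N: end March 11 >= March 21? ✗; end March 11 > March 21? ✗ → no.
P: end March 11 >= March 21? ✗; end March 11 > March 21? ✗ → no.
R: end March 25 >= March 21? ✓; end March 25 > March 21? ✓ → yes.
V: end March 12 >= March 21? ✗; end March 12 > March 21? ✗ → no.
Z: end March 24 >= March 21? ✓; end March 24 > March 21? ✓ → yes.
Result: F, R, Z.

F, R, Z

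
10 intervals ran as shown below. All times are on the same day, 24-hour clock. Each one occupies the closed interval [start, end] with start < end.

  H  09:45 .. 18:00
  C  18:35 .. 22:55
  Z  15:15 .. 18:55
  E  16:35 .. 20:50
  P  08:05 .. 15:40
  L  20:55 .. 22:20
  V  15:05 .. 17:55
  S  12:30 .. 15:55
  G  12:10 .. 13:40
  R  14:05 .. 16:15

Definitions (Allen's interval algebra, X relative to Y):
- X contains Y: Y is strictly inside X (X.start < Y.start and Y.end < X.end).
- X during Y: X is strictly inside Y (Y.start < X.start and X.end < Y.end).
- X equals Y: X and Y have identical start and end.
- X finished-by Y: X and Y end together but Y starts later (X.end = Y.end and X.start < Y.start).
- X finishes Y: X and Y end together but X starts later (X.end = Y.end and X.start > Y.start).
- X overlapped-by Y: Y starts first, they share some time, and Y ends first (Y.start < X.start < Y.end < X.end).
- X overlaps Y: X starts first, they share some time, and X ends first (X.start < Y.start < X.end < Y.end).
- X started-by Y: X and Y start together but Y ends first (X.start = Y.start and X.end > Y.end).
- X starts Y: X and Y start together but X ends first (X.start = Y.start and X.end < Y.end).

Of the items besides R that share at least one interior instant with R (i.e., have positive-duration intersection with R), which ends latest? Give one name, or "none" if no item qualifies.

Z

Target R = [14:05, 16:15].
C [18:35, 22:55] → after → excluded.
E [16:35, 20:50] → after → excluded.
G [12:10, 13:40] → before → excluded.
H [09:45, 18:00] → contains → candidate.
L [20:55, 22:20] → after → excluded.
P [08:05, 15:40] → overlaps → candidate.
S [12:30, 15:55] → overlaps → candidate.
V [15:05, 17:55] → overlapped-by → candidate.
Z [15:15, 18:55] → overlapped-by → candidate.
Among candidates, latest end is 18:55 → Z.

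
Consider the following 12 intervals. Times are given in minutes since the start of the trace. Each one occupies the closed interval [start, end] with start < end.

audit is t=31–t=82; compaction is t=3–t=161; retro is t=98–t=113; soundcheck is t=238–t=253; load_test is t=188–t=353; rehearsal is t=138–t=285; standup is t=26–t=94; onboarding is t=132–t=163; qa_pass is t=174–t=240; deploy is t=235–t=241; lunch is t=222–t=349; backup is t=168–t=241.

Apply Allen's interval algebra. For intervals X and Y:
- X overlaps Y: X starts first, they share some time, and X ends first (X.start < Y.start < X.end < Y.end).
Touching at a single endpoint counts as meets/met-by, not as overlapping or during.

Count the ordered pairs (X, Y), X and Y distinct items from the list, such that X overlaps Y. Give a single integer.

Checking all 132 ordered pairs for relation 'overlaps'; matching pairs in alphabetical order:
(backup, load_test): backup overlaps load_test ✓
(backup, lunch): backup overlaps lunch ✓
(backup, soundcheck): backup overlaps soundcheck ✓
(compaction, onboarding): compaction overlaps onboarding ✓
(compaction, rehearsal): compaction overlaps rehearsal ✓
(deploy, soundcheck): deploy overlaps soundcheck ✓
(onboarding, rehearsal): onboarding overlaps rehearsal ✓
(qa_pass, deploy): qa_pass overlaps deploy ✓
(qa_pass, load_test): qa_pass overlaps load_test ✓
(qa_pass, lunch): qa_pass overlaps lunch ✓
(qa_pass, soundcheck): qa_pass overlaps soundcheck ✓
(rehearsal, load_test): rehearsal overlaps load_test ✓
(rehearsal, lunch): rehearsal overlaps lunch ✓
Count: 13.

13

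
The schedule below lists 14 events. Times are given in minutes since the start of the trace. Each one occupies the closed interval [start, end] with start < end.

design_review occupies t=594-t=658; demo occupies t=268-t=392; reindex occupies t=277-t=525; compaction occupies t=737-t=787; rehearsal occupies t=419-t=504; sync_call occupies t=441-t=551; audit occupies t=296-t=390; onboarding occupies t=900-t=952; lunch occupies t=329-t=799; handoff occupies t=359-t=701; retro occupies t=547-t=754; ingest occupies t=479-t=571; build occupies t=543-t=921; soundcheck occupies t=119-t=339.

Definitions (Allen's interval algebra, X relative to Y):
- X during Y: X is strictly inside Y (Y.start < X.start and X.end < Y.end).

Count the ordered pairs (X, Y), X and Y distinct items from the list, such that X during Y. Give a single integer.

Checking all 182 ordered pairs for relation 'during'; matching pairs in alphabetical order:
(audit, demo): audit during demo ✓
(audit, reindex): audit during reindex ✓
(compaction, build): compaction during build ✓
(compaction, lunch): compaction during lunch ✓
(design_review, build): design_review during build ✓
(design_review, handoff): design_review during handoff ✓
(design_review, lunch): design_review during lunch ✓
(design_review, retro): design_review during retro ✓
(handoff, lunch): handoff during lunch ✓
(ingest, handoff): ingest during handoff ✓
(ingest, lunch): ingest during lunch ✓
(rehearsal, handoff): rehearsal during handoff ✓
(rehearsal, lunch): rehearsal during lunch ✓
(rehearsal, reindex): rehearsal during reindex ✓
(retro, build): retro during build ✓
(retro, lunch): retro during lunch ✓
(sync_call, handoff): sync_call during handoff ✓
(sync_call, lunch): sync_call during lunch ✓
Count: 18.

18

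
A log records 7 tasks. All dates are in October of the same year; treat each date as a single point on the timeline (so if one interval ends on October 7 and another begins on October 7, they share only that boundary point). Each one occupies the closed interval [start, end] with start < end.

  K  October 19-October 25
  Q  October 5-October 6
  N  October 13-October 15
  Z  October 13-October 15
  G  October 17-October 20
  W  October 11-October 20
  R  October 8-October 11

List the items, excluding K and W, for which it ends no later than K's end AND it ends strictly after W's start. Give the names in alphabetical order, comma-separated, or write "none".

G, N, Z

Conditions: its end is no later than K's end (X.end <= October 25) AND its end is strictly after W's start (X.end > October 11).
G: end October 20 <= October 25? ✓; end October 20 > October 11? ✓ → yes.
N: end October 15 <= October 25? ✓; end October 15 > October 11? ✓ → yes.
Q: end October 6 <= October 25? ✓; end October 6 > October 11? ✗ → no.
R: end October 11 <= October 25? ✓; end October 11 > October 11? ✗ → no.
Z: end October 15 <= October 25? ✓; end October 15 > October 11? ✓ → yes.
Result: G, N, Z.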